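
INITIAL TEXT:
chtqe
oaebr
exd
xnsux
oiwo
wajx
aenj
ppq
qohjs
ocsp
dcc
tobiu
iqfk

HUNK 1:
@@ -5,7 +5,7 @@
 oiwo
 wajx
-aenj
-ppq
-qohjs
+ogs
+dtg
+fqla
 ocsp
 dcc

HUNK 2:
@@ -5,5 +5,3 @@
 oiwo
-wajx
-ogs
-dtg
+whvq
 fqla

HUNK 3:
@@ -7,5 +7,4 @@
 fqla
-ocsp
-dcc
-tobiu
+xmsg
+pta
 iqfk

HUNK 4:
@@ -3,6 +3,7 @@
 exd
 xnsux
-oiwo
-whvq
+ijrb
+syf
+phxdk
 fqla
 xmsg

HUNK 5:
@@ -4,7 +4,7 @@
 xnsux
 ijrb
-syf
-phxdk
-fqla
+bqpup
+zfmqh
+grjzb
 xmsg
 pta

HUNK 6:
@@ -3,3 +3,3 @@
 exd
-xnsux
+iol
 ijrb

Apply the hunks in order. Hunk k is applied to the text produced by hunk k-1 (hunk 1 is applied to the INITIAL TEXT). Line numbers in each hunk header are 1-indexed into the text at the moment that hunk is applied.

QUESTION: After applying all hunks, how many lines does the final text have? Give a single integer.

Answer: 11

Derivation:
Hunk 1: at line 5 remove [aenj,ppq,qohjs] add [ogs,dtg,fqla] -> 13 lines: chtqe oaebr exd xnsux oiwo wajx ogs dtg fqla ocsp dcc tobiu iqfk
Hunk 2: at line 5 remove [wajx,ogs,dtg] add [whvq] -> 11 lines: chtqe oaebr exd xnsux oiwo whvq fqla ocsp dcc tobiu iqfk
Hunk 3: at line 7 remove [ocsp,dcc,tobiu] add [xmsg,pta] -> 10 lines: chtqe oaebr exd xnsux oiwo whvq fqla xmsg pta iqfk
Hunk 4: at line 3 remove [oiwo,whvq] add [ijrb,syf,phxdk] -> 11 lines: chtqe oaebr exd xnsux ijrb syf phxdk fqla xmsg pta iqfk
Hunk 5: at line 4 remove [syf,phxdk,fqla] add [bqpup,zfmqh,grjzb] -> 11 lines: chtqe oaebr exd xnsux ijrb bqpup zfmqh grjzb xmsg pta iqfk
Hunk 6: at line 3 remove [xnsux] add [iol] -> 11 lines: chtqe oaebr exd iol ijrb bqpup zfmqh grjzb xmsg pta iqfk
Final line count: 11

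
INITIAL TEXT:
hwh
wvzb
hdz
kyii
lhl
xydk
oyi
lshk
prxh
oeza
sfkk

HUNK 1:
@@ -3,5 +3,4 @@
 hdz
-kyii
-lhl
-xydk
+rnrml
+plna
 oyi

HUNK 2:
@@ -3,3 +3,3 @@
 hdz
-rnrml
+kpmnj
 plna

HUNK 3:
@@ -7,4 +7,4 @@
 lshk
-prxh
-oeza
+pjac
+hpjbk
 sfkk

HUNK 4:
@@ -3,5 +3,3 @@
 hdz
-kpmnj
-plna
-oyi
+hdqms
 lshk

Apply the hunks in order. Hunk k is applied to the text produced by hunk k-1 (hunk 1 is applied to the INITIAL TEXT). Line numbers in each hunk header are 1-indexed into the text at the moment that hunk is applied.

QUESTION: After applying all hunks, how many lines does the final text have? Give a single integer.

Hunk 1: at line 3 remove [kyii,lhl,xydk] add [rnrml,plna] -> 10 lines: hwh wvzb hdz rnrml plna oyi lshk prxh oeza sfkk
Hunk 2: at line 3 remove [rnrml] add [kpmnj] -> 10 lines: hwh wvzb hdz kpmnj plna oyi lshk prxh oeza sfkk
Hunk 3: at line 7 remove [prxh,oeza] add [pjac,hpjbk] -> 10 lines: hwh wvzb hdz kpmnj plna oyi lshk pjac hpjbk sfkk
Hunk 4: at line 3 remove [kpmnj,plna,oyi] add [hdqms] -> 8 lines: hwh wvzb hdz hdqms lshk pjac hpjbk sfkk
Final line count: 8

Answer: 8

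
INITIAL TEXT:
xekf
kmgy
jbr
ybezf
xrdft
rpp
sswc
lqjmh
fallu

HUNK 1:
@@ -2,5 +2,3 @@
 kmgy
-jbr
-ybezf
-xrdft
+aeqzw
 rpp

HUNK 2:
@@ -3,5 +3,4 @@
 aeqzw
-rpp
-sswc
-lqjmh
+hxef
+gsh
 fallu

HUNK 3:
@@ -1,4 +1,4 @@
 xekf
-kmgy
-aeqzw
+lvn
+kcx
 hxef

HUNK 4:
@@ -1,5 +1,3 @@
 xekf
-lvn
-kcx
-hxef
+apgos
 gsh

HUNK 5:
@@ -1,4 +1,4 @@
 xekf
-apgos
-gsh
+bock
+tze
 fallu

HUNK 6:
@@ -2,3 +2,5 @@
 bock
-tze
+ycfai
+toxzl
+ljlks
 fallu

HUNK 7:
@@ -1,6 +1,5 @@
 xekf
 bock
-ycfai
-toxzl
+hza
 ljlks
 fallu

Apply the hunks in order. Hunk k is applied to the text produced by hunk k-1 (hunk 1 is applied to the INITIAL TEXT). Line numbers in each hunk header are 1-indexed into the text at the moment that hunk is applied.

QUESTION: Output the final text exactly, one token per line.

Hunk 1: at line 2 remove [jbr,ybezf,xrdft] add [aeqzw] -> 7 lines: xekf kmgy aeqzw rpp sswc lqjmh fallu
Hunk 2: at line 3 remove [rpp,sswc,lqjmh] add [hxef,gsh] -> 6 lines: xekf kmgy aeqzw hxef gsh fallu
Hunk 3: at line 1 remove [kmgy,aeqzw] add [lvn,kcx] -> 6 lines: xekf lvn kcx hxef gsh fallu
Hunk 4: at line 1 remove [lvn,kcx,hxef] add [apgos] -> 4 lines: xekf apgos gsh fallu
Hunk 5: at line 1 remove [apgos,gsh] add [bock,tze] -> 4 lines: xekf bock tze fallu
Hunk 6: at line 2 remove [tze] add [ycfai,toxzl,ljlks] -> 6 lines: xekf bock ycfai toxzl ljlks fallu
Hunk 7: at line 1 remove [ycfai,toxzl] add [hza] -> 5 lines: xekf bock hza ljlks fallu

Answer: xekf
bock
hza
ljlks
fallu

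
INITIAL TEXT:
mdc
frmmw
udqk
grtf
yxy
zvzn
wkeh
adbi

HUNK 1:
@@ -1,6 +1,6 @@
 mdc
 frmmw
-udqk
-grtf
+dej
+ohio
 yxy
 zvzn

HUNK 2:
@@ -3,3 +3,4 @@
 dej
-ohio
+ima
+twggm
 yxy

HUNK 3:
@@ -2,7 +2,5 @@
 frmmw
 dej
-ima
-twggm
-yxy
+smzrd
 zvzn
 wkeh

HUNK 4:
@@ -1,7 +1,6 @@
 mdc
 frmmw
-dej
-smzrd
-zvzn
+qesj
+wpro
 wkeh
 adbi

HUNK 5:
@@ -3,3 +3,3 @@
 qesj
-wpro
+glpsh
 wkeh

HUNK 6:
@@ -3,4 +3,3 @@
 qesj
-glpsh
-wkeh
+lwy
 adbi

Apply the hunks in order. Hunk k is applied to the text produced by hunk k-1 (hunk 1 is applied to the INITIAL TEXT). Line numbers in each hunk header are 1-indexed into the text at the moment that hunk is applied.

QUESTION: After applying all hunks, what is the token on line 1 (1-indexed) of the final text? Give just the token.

Answer: mdc

Derivation:
Hunk 1: at line 1 remove [udqk,grtf] add [dej,ohio] -> 8 lines: mdc frmmw dej ohio yxy zvzn wkeh adbi
Hunk 2: at line 3 remove [ohio] add [ima,twggm] -> 9 lines: mdc frmmw dej ima twggm yxy zvzn wkeh adbi
Hunk 3: at line 2 remove [ima,twggm,yxy] add [smzrd] -> 7 lines: mdc frmmw dej smzrd zvzn wkeh adbi
Hunk 4: at line 1 remove [dej,smzrd,zvzn] add [qesj,wpro] -> 6 lines: mdc frmmw qesj wpro wkeh adbi
Hunk 5: at line 3 remove [wpro] add [glpsh] -> 6 lines: mdc frmmw qesj glpsh wkeh adbi
Hunk 6: at line 3 remove [glpsh,wkeh] add [lwy] -> 5 lines: mdc frmmw qesj lwy adbi
Final line 1: mdc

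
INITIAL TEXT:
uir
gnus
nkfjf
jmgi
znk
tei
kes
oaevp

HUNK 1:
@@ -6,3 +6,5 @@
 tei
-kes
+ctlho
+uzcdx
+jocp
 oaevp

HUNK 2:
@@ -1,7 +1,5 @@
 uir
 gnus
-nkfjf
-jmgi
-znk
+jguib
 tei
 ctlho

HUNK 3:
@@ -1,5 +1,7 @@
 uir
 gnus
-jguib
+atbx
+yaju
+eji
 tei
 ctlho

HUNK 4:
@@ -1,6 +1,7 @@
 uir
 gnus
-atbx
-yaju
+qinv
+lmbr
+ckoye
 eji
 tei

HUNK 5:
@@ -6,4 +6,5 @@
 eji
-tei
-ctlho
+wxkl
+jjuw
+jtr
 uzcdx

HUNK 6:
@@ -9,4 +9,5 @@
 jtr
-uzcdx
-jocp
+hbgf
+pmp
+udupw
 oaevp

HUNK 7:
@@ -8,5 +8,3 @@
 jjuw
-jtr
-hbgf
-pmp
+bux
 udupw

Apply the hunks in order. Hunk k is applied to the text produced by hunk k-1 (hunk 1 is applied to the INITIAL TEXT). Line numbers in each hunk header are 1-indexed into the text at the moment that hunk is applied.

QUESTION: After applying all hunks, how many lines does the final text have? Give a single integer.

Hunk 1: at line 6 remove [kes] add [ctlho,uzcdx,jocp] -> 10 lines: uir gnus nkfjf jmgi znk tei ctlho uzcdx jocp oaevp
Hunk 2: at line 1 remove [nkfjf,jmgi,znk] add [jguib] -> 8 lines: uir gnus jguib tei ctlho uzcdx jocp oaevp
Hunk 3: at line 1 remove [jguib] add [atbx,yaju,eji] -> 10 lines: uir gnus atbx yaju eji tei ctlho uzcdx jocp oaevp
Hunk 4: at line 1 remove [atbx,yaju] add [qinv,lmbr,ckoye] -> 11 lines: uir gnus qinv lmbr ckoye eji tei ctlho uzcdx jocp oaevp
Hunk 5: at line 6 remove [tei,ctlho] add [wxkl,jjuw,jtr] -> 12 lines: uir gnus qinv lmbr ckoye eji wxkl jjuw jtr uzcdx jocp oaevp
Hunk 6: at line 9 remove [uzcdx,jocp] add [hbgf,pmp,udupw] -> 13 lines: uir gnus qinv lmbr ckoye eji wxkl jjuw jtr hbgf pmp udupw oaevp
Hunk 7: at line 8 remove [jtr,hbgf,pmp] add [bux] -> 11 lines: uir gnus qinv lmbr ckoye eji wxkl jjuw bux udupw oaevp
Final line count: 11

Answer: 11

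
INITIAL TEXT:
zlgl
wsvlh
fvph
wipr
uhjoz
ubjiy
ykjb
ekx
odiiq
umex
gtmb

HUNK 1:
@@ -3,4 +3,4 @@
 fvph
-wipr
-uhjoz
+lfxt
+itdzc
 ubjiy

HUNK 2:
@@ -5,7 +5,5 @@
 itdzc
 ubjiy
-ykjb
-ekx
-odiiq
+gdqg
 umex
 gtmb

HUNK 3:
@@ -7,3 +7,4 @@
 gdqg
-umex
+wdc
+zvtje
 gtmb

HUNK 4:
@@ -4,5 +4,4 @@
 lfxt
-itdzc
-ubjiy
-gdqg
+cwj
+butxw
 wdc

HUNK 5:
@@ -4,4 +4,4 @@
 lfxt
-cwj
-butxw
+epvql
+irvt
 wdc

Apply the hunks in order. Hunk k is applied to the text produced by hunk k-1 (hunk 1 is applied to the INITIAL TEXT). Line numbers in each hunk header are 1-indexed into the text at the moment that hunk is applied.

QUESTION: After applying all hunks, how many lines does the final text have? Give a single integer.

Answer: 9

Derivation:
Hunk 1: at line 3 remove [wipr,uhjoz] add [lfxt,itdzc] -> 11 lines: zlgl wsvlh fvph lfxt itdzc ubjiy ykjb ekx odiiq umex gtmb
Hunk 2: at line 5 remove [ykjb,ekx,odiiq] add [gdqg] -> 9 lines: zlgl wsvlh fvph lfxt itdzc ubjiy gdqg umex gtmb
Hunk 3: at line 7 remove [umex] add [wdc,zvtje] -> 10 lines: zlgl wsvlh fvph lfxt itdzc ubjiy gdqg wdc zvtje gtmb
Hunk 4: at line 4 remove [itdzc,ubjiy,gdqg] add [cwj,butxw] -> 9 lines: zlgl wsvlh fvph lfxt cwj butxw wdc zvtje gtmb
Hunk 5: at line 4 remove [cwj,butxw] add [epvql,irvt] -> 9 lines: zlgl wsvlh fvph lfxt epvql irvt wdc zvtje gtmb
Final line count: 9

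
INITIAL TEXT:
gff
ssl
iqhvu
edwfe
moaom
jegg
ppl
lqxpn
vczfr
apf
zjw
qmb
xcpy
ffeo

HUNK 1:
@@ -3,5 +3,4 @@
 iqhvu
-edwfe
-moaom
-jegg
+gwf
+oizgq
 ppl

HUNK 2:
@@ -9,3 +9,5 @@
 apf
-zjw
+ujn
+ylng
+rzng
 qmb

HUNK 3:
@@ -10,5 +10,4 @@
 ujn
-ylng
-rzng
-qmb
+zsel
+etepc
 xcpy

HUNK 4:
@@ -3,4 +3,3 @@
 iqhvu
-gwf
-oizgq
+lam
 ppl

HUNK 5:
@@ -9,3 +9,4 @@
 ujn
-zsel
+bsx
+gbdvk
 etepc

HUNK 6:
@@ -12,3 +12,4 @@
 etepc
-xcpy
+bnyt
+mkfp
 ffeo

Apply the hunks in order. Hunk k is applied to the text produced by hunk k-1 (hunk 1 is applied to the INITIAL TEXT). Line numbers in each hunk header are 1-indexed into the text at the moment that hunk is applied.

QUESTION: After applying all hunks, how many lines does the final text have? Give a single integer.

Answer: 15

Derivation:
Hunk 1: at line 3 remove [edwfe,moaom,jegg] add [gwf,oizgq] -> 13 lines: gff ssl iqhvu gwf oizgq ppl lqxpn vczfr apf zjw qmb xcpy ffeo
Hunk 2: at line 9 remove [zjw] add [ujn,ylng,rzng] -> 15 lines: gff ssl iqhvu gwf oizgq ppl lqxpn vczfr apf ujn ylng rzng qmb xcpy ffeo
Hunk 3: at line 10 remove [ylng,rzng,qmb] add [zsel,etepc] -> 14 lines: gff ssl iqhvu gwf oizgq ppl lqxpn vczfr apf ujn zsel etepc xcpy ffeo
Hunk 4: at line 3 remove [gwf,oizgq] add [lam] -> 13 lines: gff ssl iqhvu lam ppl lqxpn vczfr apf ujn zsel etepc xcpy ffeo
Hunk 5: at line 9 remove [zsel] add [bsx,gbdvk] -> 14 lines: gff ssl iqhvu lam ppl lqxpn vczfr apf ujn bsx gbdvk etepc xcpy ffeo
Hunk 6: at line 12 remove [xcpy] add [bnyt,mkfp] -> 15 lines: gff ssl iqhvu lam ppl lqxpn vczfr apf ujn bsx gbdvk etepc bnyt mkfp ffeo
Final line count: 15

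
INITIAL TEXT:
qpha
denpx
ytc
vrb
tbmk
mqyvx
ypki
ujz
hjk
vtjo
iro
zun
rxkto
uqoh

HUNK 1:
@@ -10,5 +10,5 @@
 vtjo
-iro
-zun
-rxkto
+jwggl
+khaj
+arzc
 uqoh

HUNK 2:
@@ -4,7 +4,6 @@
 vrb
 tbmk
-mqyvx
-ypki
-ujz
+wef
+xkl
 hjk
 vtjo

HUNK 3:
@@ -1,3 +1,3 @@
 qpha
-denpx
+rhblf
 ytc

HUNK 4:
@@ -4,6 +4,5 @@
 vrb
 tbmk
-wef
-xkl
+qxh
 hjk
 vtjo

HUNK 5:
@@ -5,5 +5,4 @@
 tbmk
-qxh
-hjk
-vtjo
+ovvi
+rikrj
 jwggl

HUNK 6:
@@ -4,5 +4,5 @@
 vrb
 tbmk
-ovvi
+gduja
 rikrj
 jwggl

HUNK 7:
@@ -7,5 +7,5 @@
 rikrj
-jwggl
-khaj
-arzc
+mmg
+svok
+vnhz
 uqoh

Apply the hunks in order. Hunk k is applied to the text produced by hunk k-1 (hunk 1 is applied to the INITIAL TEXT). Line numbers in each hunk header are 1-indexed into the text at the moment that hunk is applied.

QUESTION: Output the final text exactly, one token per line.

Answer: qpha
rhblf
ytc
vrb
tbmk
gduja
rikrj
mmg
svok
vnhz
uqoh

Derivation:
Hunk 1: at line 10 remove [iro,zun,rxkto] add [jwggl,khaj,arzc] -> 14 lines: qpha denpx ytc vrb tbmk mqyvx ypki ujz hjk vtjo jwggl khaj arzc uqoh
Hunk 2: at line 4 remove [mqyvx,ypki,ujz] add [wef,xkl] -> 13 lines: qpha denpx ytc vrb tbmk wef xkl hjk vtjo jwggl khaj arzc uqoh
Hunk 3: at line 1 remove [denpx] add [rhblf] -> 13 lines: qpha rhblf ytc vrb tbmk wef xkl hjk vtjo jwggl khaj arzc uqoh
Hunk 4: at line 4 remove [wef,xkl] add [qxh] -> 12 lines: qpha rhblf ytc vrb tbmk qxh hjk vtjo jwggl khaj arzc uqoh
Hunk 5: at line 5 remove [qxh,hjk,vtjo] add [ovvi,rikrj] -> 11 lines: qpha rhblf ytc vrb tbmk ovvi rikrj jwggl khaj arzc uqoh
Hunk 6: at line 4 remove [ovvi] add [gduja] -> 11 lines: qpha rhblf ytc vrb tbmk gduja rikrj jwggl khaj arzc uqoh
Hunk 7: at line 7 remove [jwggl,khaj,arzc] add [mmg,svok,vnhz] -> 11 lines: qpha rhblf ytc vrb tbmk gduja rikrj mmg svok vnhz uqoh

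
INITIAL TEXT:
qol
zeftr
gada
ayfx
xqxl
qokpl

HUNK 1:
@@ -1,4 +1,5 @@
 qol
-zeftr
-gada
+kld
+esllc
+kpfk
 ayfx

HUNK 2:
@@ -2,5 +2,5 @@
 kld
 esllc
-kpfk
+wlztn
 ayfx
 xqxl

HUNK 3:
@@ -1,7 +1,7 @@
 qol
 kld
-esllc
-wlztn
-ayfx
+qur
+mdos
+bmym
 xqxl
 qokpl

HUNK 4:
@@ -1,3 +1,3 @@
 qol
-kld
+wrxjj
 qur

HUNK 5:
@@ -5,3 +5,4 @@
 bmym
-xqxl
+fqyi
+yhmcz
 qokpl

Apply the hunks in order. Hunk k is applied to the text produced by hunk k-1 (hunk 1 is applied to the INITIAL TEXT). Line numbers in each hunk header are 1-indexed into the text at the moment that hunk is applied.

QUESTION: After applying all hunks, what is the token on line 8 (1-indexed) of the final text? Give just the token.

Hunk 1: at line 1 remove [zeftr,gada] add [kld,esllc,kpfk] -> 7 lines: qol kld esllc kpfk ayfx xqxl qokpl
Hunk 2: at line 2 remove [kpfk] add [wlztn] -> 7 lines: qol kld esllc wlztn ayfx xqxl qokpl
Hunk 3: at line 1 remove [esllc,wlztn,ayfx] add [qur,mdos,bmym] -> 7 lines: qol kld qur mdos bmym xqxl qokpl
Hunk 4: at line 1 remove [kld] add [wrxjj] -> 7 lines: qol wrxjj qur mdos bmym xqxl qokpl
Hunk 5: at line 5 remove [xqxl] add [fqyi,yhmcz] -> 8 lines: qol wrxjj qur mdos bmym fqyi yhmcz qokpl
Final line 8: qokpl

Answer: qokpl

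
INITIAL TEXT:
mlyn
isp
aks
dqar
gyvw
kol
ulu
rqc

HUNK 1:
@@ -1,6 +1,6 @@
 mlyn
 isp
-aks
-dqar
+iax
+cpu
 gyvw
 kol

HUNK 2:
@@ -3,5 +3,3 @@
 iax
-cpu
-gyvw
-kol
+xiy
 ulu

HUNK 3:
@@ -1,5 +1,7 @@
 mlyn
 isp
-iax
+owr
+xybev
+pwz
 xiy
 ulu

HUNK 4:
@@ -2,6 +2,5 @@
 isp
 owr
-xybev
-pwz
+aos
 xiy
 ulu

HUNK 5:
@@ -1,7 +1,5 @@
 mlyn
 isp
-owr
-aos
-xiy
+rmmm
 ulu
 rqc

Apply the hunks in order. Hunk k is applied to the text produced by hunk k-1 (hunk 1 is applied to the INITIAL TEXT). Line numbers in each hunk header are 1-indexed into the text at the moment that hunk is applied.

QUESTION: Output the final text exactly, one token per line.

Hunk 1: at line 1 remove [aks,dqar] add [iax,cpu] -> 8 lines: mlyn isp iax cpu gyvw kol ulu rqc
Hunk 2: at line 3 remove [cpu,gyvw,kol] add [xiy] -> 6 lines: mlyn isp iax xiy ulu rqc
Hunk 3: at line 1 remove [iax] add [owr,xybev,pwz] -> 8 lines: mlyn isp owr xybev pwz xiy ulu rqc
Hunk 4: at line 2 remove [xybev,pwz] add [aos] -> 7 lines: mlyn isp owr aos xiy ulu rqc
Hunk 5: at line 1 remove [owr,aos,xiy] add [rmmm] -> 5 lines: mlyn isp rmmm ulu rqc

Answer: mlyn
isp
rmmm
ulu
rqc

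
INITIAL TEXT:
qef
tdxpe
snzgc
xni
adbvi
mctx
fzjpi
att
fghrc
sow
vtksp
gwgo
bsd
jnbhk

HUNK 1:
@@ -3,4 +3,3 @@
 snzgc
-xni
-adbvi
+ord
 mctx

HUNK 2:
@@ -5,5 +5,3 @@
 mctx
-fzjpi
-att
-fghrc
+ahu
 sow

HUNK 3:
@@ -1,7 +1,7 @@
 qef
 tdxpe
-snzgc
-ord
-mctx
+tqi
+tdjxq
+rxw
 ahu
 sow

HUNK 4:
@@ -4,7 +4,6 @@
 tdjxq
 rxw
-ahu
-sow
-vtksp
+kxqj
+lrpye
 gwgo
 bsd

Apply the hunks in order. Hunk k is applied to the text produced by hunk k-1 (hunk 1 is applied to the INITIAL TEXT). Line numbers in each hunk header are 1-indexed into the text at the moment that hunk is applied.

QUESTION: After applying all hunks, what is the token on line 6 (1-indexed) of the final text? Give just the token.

Answer: kxqj

Derivation:
Hunk 1: at line 3 remove [xni,adbvi] add [ord] -> 13 lines: qef tdxpe snzgc ord mctx fzjpi att fghrc sow vtksp gwgo bsd jnbhk
Hunk 2: at line 5 remove [fzjpi,att,fghrc] add [ahu] -> 11 lines: qef tdxpe snzgc ord mctx ahu sow vtksp gwgo bsd jnbhk
Hunk 3: at line 1 remove [snzgc,ord,mctx] add [tqi,tdjxq,rxw] -> 11 lines: qef tdxpe tqi tdjxq rxw ahu sow vtksp gwgo bsd jnbhk
Hunk 4: at line 4 remove [ahu,sow,vtksp] add [kxqj,lrpye] -> 10 lines: qef tdxpe tqi tdjxq rxw kxqj lrpye gwgo bsd jnbhk
Final line 6: kxqj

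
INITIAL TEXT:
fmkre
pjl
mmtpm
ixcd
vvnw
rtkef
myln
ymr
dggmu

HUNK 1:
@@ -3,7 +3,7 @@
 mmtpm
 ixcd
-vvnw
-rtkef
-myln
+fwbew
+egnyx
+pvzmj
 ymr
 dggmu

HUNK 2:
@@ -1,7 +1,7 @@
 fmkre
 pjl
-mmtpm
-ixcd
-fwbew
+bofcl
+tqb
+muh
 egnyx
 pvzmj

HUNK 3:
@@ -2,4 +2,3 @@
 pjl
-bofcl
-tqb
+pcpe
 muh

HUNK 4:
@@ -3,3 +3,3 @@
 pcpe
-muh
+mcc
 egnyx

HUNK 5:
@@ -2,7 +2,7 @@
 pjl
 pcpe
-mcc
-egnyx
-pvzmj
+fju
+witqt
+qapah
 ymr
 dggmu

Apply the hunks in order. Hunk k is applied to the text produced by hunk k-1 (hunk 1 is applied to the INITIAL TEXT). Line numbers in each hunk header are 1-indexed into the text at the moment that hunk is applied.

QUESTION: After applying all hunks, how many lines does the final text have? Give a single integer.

Answer: 8

Derivation:
Hunk 1: at line 3 remove [vvnw,rtkef,myln] add [fwbew,egnyx,pvzmj] -> 9 lines: fmkre pjl mmtpm ixcd fwbew egnyx pvzmj ymr dggmu
Hunk 2: at line 1 remove [mmtpm,ixcd,fwbew] add [bofcl,tqb,muh] -> 9 lines: fmkre pjl bofcl tqb muh egnyx pvzmj ymr dggmu
Hunk 3: at line 2 remove [bofcl,tqb] add [pcpe] -> 8 lines: fmkre pjl pcpe muh egnyx pvzmj ymr dggmu
Hunk 4: at line 3 remove [muh] add [mcc] -> 8 lines: fmkre pjl pcpe mcc egnyx pvzmj ymr dggmu
Hunk 5: at line 2 remove [mcc,egnyx,pvzmj] add [fju,witqt,qapah] -> 8 lines: fmkre pjl pcpe fju witqt qapah ymr dggmu
Final line count: 8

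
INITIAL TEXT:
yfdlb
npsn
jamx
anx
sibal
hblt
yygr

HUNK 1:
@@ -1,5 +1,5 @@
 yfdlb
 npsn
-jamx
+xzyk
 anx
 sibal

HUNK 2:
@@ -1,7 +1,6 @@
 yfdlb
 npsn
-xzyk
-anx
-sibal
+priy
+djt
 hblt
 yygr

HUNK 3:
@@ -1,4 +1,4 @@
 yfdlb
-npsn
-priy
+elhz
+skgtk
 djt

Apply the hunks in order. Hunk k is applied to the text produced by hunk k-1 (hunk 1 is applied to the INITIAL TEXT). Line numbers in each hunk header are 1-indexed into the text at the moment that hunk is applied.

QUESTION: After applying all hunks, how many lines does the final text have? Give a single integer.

Hunk 1: at line 1 remove [jamx] add [xzyk] -> 7 lines: yfdlb npsn xzyk anx sibal hblt yygr
Hunk 2: at line 1 remove [xzyk,anx,sibal] add [priy,djt] -> 6 lines: yfdlb npsn priy djt hblt yygr
Hunk 3: at line 1 remove [npsn,priy] add [elhz,skgtk] -> 6 lines: yfdlb elhz skgtk djt hblt yygr
Final line count: 6

Answer: 6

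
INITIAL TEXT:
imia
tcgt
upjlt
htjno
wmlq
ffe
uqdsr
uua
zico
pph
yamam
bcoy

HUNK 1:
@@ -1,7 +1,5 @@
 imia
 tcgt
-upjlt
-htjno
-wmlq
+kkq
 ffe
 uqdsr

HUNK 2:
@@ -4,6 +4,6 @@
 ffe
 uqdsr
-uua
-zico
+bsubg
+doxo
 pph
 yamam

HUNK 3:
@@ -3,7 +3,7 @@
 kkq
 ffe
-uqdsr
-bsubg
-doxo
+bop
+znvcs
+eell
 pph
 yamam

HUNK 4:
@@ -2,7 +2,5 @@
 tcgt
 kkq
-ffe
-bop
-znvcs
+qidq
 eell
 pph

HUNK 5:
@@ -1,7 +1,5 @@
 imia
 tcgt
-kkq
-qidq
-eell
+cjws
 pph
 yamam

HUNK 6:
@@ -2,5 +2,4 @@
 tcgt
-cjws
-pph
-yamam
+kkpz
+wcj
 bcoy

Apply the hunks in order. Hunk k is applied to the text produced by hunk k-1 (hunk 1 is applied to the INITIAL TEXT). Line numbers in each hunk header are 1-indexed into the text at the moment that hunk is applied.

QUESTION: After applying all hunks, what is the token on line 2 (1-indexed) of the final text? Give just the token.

Hunk 1: at line 1 remove [upjlt,htjno,wmlq] add [kkq] -> 10 lines: imia tcgt kkq ffe uqdsr uua zico pph yamam bcoy
Hunk 2: at line 4 remove [uua,zico] add [bsubg,doxo] -> 10 lines: imia tcgt kkq ffe uqdsr bsubg doxo pph yamam bcoy
Hunk 3: at line 3 remove [uqdsr,bsubg,doxo] add [bop,znvcs,eell] -> 10 lines: imia tcgt kkq ffe bop znvcs eell pph yamam bcoy
Hunk 4: at line 2 remove [ffe,bop,znvcs] add [qidq] -> 8 lines: imia tcgt kkq qidq eell pph yamam bcoy
Hunk 5: at line 1 remove [kkq,qidq,eell] add [cjws] -> 6 lines: imia tcgt cjws pph yamam bcoy
Hunk 6: at line 2 remove [cjws,pph,yamam] add [kkpz,wcj] -> 5 lines: imia tcgt kkpz wcj bcoy
Final line 2: tcgt

Answer: tcgt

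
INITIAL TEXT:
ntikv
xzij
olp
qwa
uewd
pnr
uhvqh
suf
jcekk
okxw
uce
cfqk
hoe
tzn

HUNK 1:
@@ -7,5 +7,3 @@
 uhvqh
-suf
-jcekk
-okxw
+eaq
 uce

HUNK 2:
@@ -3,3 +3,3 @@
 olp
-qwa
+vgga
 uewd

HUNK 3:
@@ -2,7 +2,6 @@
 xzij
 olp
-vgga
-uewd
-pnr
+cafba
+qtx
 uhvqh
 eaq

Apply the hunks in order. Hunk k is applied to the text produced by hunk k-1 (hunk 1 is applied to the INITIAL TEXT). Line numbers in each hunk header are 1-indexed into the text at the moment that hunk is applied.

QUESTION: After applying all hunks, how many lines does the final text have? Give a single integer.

Answer: 11

Derivation:
Hunk 1: at line 7 remove [suf,jcekk,okxw] add [eaq] -> 12 lines: ntikv xzij olp qwa uewd pnr uhvqh eaq uce cfqk hoe tzn
Hunk 2: at line 3 remove [qwa] add [vgga] -> 12 lines: ntikv xzij olp vgga uewd pnr uhvqh eaq uce cfqk hoe tzn
Hunk 3: at line 2 remove [vgga,uewd,pnr] add [cafba,qtx] -> 11 lines: ntikv xzij olp cafba qtx uhvqh eaq uce cfqk hoe tzn
Final line count: 11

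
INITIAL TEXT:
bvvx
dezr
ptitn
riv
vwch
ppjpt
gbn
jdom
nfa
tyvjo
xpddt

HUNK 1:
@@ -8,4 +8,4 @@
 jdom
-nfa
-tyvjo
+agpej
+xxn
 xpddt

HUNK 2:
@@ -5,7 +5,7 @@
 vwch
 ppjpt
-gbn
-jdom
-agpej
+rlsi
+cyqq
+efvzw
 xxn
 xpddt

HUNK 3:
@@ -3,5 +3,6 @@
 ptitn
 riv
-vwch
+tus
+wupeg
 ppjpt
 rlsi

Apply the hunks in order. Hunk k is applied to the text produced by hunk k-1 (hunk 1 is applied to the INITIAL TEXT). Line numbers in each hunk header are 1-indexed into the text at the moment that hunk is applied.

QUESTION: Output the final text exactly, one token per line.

Answer: bvvx
dezr
ptitn
riv
tus
wupeg
ppjpt
rlsi
cyqq
efvzw
xxn
xpddt

Derivation:
Hunk 1: at line 8 remove [nfa,tyvjo] add [agpej,xxn] -> 11 lines: bvvx dezr ptitn riv vwch ppjpt gbn jdom agpej xxn xpddt
Hunk 2: at line 5 remove [gbn,jdom,agpej] add [rlsi,cyqq,efvzw] -> 11 lines: bvvx dezr ptitn riv vwch ppjpt rlsi cyqq efvzw xxn xpddt
Hunk 3: at line 3 remove [vwch] add [tus,wupeg] -> 12 lines: bvvx dezr ptitn riv tus wupeg ppjpt rlsi cyqq efvzw xxn xpddt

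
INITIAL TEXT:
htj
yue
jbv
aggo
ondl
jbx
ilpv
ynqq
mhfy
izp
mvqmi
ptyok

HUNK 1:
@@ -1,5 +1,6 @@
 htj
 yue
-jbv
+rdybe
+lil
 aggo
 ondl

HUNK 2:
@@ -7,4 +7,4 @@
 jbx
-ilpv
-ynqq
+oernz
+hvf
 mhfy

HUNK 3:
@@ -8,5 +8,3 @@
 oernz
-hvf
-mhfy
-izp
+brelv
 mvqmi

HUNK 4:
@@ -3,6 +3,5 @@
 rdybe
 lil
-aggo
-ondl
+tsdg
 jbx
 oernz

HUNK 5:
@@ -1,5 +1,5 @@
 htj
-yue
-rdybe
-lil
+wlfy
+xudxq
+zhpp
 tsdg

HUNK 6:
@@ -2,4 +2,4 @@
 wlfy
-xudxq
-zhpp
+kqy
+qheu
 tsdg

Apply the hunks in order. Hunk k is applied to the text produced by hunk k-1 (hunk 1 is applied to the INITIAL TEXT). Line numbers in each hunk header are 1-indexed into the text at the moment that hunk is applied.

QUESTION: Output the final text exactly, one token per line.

Hunk 1: at line 1 remove [jbv] add [rdybe,lil] -> 13 lines: htj yue rdybe lil aggo ondl jbx ilpv ynqq mhfy izp mvqmi ptyok
Hunk 2: at line 7 remove [ilpv,ynqq] add [oernz,hvf] -> 13 lines: htj yue rdybe lil aggo ondl jbx oernz hvf mhfy izp mvqmi ptyok
Hunk 3: at line 8 remove [hvf,mhfy,izp] add [brelv] -> 11 lines: htj yue rdybe lil aggo ondl jbx oernz brelv mvqmi ptyok
Hunk 4: at line 3 remove [aggo,ondl] add [tsdg] -> 10 lines: htj yue rdybe lil tsdg jbx oernz brelv mvqmi ptyok
Hunk 5: at line 1 remove [yue,rdybe,lil] add [wlfy,xudxq,zhpp] -> 10 lines: htj wlfy xudxq zhpp tsdg jbx oernz brelv mvqmi ptyok
Hunk 6: at line 2 remove [xudxq,zhpp] add [kqy,qheu] -> 10 lines: htj wlfy kqy qheu tsdg jbx oernz brelv mvqmi ptyok

Answer: htj
wlfy
kqy
qheu
tsdg
jbx
oernz
brelv
mvqmi
ptyok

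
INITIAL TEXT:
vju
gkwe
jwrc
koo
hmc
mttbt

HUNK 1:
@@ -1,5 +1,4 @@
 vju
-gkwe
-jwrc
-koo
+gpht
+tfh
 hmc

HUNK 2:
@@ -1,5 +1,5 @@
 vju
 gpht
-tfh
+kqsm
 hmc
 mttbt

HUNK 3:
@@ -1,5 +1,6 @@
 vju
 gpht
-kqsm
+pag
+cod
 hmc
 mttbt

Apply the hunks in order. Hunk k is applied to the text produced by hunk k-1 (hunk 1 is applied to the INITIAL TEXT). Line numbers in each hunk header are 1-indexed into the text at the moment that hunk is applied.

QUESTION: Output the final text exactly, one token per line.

Hunk 1: at line 1 remove [gkwe,jwrc,koo] add [gpht,tfh] -> 5 lines: vju gpht tfh hmc mttbt
Hunk 2: at line 1 remove [tfh] add [kqsm] -> 5 lines: vju gpht kqsm hmc mttbt
Hunk 3: at line 1 remove [kqsm] add [pag,cod] -> 6 lines: vju gpht pag cod hmc mttbt

Answer: vju
gpht
pag
cod
hmc
mttbt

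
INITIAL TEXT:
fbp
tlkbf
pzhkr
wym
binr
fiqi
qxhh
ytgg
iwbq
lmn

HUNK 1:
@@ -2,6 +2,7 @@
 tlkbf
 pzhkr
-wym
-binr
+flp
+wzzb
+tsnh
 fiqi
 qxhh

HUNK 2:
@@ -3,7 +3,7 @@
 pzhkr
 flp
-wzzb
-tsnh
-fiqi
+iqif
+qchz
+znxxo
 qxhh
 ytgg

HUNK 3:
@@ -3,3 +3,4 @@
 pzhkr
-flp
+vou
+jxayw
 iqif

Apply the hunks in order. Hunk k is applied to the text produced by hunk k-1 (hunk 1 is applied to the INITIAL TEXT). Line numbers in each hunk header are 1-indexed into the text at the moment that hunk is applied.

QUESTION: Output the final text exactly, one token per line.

Hunk 1: at line 2 remove [wym,binr] add [flp,wzzb,tsnh] -> 11 lines: fbp tlkbf pzhkr flp wzzb tsnh fiqi qxhh ytgg iwbq lmn
Hunk 2: at line 3 remove [wzzb,tsnh,fiqi] add [iqif,qchz,znxxo] -> 11 lines: fbp tlkbf pzhkr flp iqif qchz znxxo qxhh ytgg iwbq lmn
Hunk 3: at line 3 remove [flp] add [vou,jxayw] -> 12 lines: fbp tlkbf pzhkr vou jxayw iqif qchz znxxo qxhh ytgg iwbq lmn

Answer: fbp
tlkbf
pzhkr
vou
jxayw
iqif
qchz
znxxo
qxhh
ytgg
iwbq
lmn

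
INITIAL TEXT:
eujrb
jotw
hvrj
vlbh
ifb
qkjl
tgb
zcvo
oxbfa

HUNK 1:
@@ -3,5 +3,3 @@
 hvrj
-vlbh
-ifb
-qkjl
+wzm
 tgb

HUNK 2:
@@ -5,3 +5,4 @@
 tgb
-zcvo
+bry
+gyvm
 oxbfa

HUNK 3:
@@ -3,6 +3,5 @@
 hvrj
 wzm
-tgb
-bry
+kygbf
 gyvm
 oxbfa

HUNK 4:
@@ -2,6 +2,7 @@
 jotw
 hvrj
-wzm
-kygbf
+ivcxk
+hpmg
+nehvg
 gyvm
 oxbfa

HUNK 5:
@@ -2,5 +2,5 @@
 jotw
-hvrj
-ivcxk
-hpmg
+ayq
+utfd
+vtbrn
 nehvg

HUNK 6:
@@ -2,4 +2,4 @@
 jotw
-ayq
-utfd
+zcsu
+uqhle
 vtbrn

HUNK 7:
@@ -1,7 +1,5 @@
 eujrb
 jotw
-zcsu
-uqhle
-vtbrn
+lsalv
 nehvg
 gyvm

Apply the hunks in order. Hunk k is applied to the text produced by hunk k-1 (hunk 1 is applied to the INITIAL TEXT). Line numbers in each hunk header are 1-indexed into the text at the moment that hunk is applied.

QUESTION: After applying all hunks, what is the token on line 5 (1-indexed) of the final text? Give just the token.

Answer: gyvm

Derivation:
Hunk 1: at line 3 remove [vlbh,ifb,qkjl] add [wzm] -> 7 lines: eujrb jotw hvrj wzm tgb zcvo oxbfa
Hunk 2: at line 5 remove [zcvo] add [bry,gyvm] -> 8 lines: eujrb jotw hvrj wzm tgb bry gyvm oxbfa
Hunk 3: at line 3 remove [tgb,bry] add [kygbf] -> 7 lines: eujrb jotw hvrj wzm kygbf gyvm oxbfa
Hunk 4: at line 2 remove [wzm,kygbf] add [ivcxk,hpmg,nehvg] -> 8 lines: eujrb jotw hvrj ivcxk hpmg nehvg gyvm oxbfa
Hunk 5: at line 2 remove [hvrj,ivcxk,hpmg] add [ayq,utfd,vtbrn] -> 8 lines: eujrb jotw ayq utfd vtbrn nehvg gyvm oxbfa
Hunk 6: at line 2 remove [ayq,utfd] add [zcsu,uqhle] -> 8 lines: eujrb jotw zcsu uqhle vtbrn nehvg gyvm oxbfa
Hunk 7: at line 1 remove [zcsu,uqhle,vtbrn] add [lsalv] -> 6 lines: eujrb jotw lsalv nehvg gyvm oxbfa
Final line 5: gyvm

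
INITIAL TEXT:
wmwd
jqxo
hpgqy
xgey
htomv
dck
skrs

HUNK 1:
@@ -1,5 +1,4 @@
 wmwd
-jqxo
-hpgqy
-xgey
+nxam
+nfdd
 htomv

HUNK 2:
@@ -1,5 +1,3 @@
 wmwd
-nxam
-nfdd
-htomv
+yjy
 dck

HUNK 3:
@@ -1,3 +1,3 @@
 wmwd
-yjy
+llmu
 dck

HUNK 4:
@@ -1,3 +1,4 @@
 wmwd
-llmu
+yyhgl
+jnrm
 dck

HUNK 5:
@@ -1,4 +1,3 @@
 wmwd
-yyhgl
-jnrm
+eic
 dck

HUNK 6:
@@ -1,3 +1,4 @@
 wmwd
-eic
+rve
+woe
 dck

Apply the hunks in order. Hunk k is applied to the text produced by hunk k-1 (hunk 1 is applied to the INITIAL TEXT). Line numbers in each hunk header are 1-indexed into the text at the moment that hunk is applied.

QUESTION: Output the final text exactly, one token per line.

Hunk 1: at line 1 remove [jqxo,hpgqy,xgey] add [nxam,nfdd] -> 6 lines: wmwd nxam nfdd htomv dck skrs
Hunk 2: at line 1 remove [nxam,nfdd,htomv] add [yjy] -> 4 lines: wmwd yjy dck skrs
Hunk 3: at line 1 remove [yjy] add [llmu] -> 4 lines: wmwd llmu dck skrs
Hunk 4: at line 1 remove [llmu] add [yyhgl,jnrm] -> 5 lines: wmwd yyhgl jnrm dck skrs
Hunk 5: at line 1 remove [yyhgl,jnrm] add [eic] -> 4 lines: wmwd eic dck skrs
Hunk 6: at line 1 remove [eic] add [rve,woe] -> 5 lines: wmwd rve woe dck skrs

Answer: wmwd
rve
woe
dck
skrs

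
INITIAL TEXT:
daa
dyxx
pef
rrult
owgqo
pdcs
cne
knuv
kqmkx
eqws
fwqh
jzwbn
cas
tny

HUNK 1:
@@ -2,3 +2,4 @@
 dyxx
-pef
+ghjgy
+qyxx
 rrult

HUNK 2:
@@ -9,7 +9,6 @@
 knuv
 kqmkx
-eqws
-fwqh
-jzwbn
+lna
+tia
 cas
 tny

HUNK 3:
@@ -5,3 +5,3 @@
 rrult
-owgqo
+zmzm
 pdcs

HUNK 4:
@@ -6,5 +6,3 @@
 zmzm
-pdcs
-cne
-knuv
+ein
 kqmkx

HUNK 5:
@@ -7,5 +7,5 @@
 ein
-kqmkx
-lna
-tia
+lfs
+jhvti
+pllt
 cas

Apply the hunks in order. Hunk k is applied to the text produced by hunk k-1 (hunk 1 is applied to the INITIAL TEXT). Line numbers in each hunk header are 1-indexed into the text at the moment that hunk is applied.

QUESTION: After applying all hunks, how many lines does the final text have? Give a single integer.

Answer: 12

Derivation:
Hunk 1: at line 2 remove [pef] add [ghjgy,qyxx] -> 15 lines: daa dyxx ghjgy qyxx rrult owgqo pdcs cne knuv kqmkx eqws fwqh jzwbn cas tny
Hunk 2: at line 9 remove [eqws,fwqh,jzwbn] add [lna,tia] -> 14 lines: daa dyxx ghjgy qyxx rrult owgqo pdcs cne knuv kqmkx lna tia cas tny
Hunk 3: at line 5 remove [owgqo] add [zmzm] -> 14 lines: daa dyxx ghjgy qyxx rrult zmzm pdcs cne knuv kqmkx lna tia cas tny
Hunk 4: at line 6 remove [pdcs,cne,knuv] add [ein] -> 12 lines: daa dyxx ghjgy qyxx rrult zmzm ein kqmkx lna tia cas tny
Hunk 5: at line 7 remove [kqmkx,lna,tia] add [lfs,jhvti,pllt] -> 12 lines: daa dyxx ghjgy qyxx rrult zmzm ein lfs jhvti pllt cas tny
Final line count: 12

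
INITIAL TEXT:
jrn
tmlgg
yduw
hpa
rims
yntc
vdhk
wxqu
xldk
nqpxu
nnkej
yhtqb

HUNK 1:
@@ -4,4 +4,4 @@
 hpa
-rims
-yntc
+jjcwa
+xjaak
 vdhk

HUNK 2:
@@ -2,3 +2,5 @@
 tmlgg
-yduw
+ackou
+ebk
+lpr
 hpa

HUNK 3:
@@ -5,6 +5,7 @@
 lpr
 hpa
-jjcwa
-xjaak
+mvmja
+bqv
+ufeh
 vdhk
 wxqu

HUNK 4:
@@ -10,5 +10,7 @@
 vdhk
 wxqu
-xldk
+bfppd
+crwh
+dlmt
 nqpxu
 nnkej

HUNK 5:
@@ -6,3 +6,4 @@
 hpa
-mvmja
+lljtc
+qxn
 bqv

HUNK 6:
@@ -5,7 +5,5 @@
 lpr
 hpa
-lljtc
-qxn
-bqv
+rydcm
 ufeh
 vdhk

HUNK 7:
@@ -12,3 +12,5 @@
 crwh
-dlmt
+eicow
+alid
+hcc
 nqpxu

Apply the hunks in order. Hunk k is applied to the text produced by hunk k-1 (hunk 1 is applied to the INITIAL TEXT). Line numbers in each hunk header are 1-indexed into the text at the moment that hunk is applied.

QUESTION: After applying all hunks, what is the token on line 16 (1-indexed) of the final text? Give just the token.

Answer: nqpxu

Derivation:
Hunk 1: at line 4 remove [rims,yntc] add [jjcwa,xjaak] -> 12 lines: jrn tmlgg yduw hpa jjcwa xjaak vdhk wxqu xldk nqpxu nnkej yhtqb
Hunk 2: at line 2 remove [yduw] add [ackou,ebk,lpr] -> 14 lines: jrn tmlgg ackou ebk lpr hpa jjcwa xjaak vdhk wxqu xldk nqpxu nnkej yhtqb
Hunk 3: at line 5 remove [jjcwa,xjaak] add [mvmja,bqv,ufeh] -> 15 lines: jrn tmlgg ackou ebk lpr hpa mvmja bqv ufeh vdhk wxqu xldk nqpxu nnkej yhtqb
Hunk 4: at line 10 remove [xldk] add [bfppd,crwh,dlmt] -> 17 lines: jrn tmlgg ackou ebk lpr hpa mvmja bqv ufeh vdhk wxqu bfppd crwh dlmt nqpxu nnkej yhtqb
Hunk 5: at line 6 remove [mvmja] add [lljtc,qxn] -> 18 lines: jrn tmlgg ackou ebk lpr hpa lljtc qxn bqv ufeh vdhk wxqu bfppd crwh dlmt nqpxu nnkej yhtqb
Hunk 6: at line 5 remove [lljtc,qxn,bqv] add [rydcm] -> 16 lines: jrn tmlgg ackou ebk lpr hpa rydcm ufeh vdhk wxqu bfppd crwh dlmt nqpxu nnkej yhtqb
Hunk 7: at line 12 remove [dlmt] add [eicow,alid,hcc] -> 18 lines: jrn tmlgg ackou ebk lpr hpa rydcm ufeh vdhk wxqu bfppd crwh eicow alid hcc nqpxu nnkej yhtqb
Final line 16: nqpxu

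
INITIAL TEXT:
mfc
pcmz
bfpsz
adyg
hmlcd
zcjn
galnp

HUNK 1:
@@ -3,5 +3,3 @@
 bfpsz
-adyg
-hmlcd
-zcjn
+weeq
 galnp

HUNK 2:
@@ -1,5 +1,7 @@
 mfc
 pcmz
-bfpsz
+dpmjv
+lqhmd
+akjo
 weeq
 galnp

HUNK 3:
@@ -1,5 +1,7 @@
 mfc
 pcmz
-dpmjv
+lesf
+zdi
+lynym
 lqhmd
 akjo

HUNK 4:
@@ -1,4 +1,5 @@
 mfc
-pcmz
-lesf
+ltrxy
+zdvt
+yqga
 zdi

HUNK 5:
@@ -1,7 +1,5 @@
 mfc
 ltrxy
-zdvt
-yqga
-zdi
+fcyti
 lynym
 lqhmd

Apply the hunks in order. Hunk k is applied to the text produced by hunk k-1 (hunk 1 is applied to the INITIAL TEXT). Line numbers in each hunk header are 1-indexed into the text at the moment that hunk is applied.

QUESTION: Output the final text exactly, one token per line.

Answer: mfc
ltrxy
fcyti
lynym
lqhmd
akjo
weeq
galnp

Derivation:
Hunk 1: at line 3 remove [adyg,hmlcd,zcjn] add [weeq] -> 5 lines: mfc pcmz bfpsz weeq galnp
Hunk 2: at line 1 remove [bfpsz] add [dpmjv,lqhmd,akjo] -> 7 lines: mfc pcmz dpmjv lqhmd akjo weeq galnp
Hunk 3: at line 1 remove [dpmjv] add [lesf,zdi,lynym] -> 9 lines: mfc pcmz lesf zdi lynym lqhmd akjo weeq galnp
Hunk 4: at line 1 remove [pcmz,lesf] add [ltrxy,zdvt,yqga] -> 10 lines: mfc ltrxy zdvt yqga zdi lynym lqhmd akjo weeq galnp
Hunk 5: at line 1 remove [zdvt,yqga,zdi] add [fcyti] -> 8 lines: mfc ltrxy fcyti lynym lqhmd akjo weeq galnp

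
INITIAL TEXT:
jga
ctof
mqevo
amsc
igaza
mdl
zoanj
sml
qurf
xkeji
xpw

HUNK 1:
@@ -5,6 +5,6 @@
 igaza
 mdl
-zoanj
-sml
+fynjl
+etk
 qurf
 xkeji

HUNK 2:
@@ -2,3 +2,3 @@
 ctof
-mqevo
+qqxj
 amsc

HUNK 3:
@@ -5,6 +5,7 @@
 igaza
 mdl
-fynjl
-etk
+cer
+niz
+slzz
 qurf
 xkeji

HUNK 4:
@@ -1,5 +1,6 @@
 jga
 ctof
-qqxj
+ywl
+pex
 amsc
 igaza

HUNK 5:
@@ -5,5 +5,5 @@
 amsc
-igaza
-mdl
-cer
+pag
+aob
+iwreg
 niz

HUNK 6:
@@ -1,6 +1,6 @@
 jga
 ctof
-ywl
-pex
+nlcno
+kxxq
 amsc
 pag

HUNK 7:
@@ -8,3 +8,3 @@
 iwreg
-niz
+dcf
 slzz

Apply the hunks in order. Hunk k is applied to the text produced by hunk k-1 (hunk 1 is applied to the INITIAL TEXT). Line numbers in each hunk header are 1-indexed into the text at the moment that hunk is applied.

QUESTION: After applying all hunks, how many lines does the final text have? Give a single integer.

Answer: 13

Derivation:
Hunk 1: at line 5 remove [zoanj,sml] add [fynjl,etk] -> 11 lines: jga ctof mqevo amsc igaza mdl fynjl etk qurf xkeji xpw
Hunk 2: at line 2 remove [mqevo] add [qqxj] -> 11 lines: jga ctof qqxj amsc igaza mdl fynjl etk qurf xkeji xpw
Hunk 3: at line 5 remove [fynjl,etk] add [cer,niz,slzz] -> 12 lines: jga ctof qqxj amsc igaza mdl cer niz slzz qurf xkeji xpw
Hunk 4: at line 1 remove [qqxj] add [ywl,pex] -> 13 lines: jga ctof ywl pex amsc igaza mdl cer niz slzz qurf xkeji xpw
Hunk 5: at line 5 remove [igaza,mdl,cer] add [pag,aob,iwreg] -> 13 lines: jga ctof ywl pex amsc pag aob iwreg niz slzz qurf xkeji xpw
Hunk 6: at line 1 remove [ywl,pex] add [nlcno,kxxq] -> 13 lines: jga ctof nlcno kxxq amsc pag aob iwreg niz slzz qurf xkeji xpw
Hunk 7: at line 8 remove [niz] add [dcf] -> 13 lines: jga ctof nlcno kxxq amsc pag aob iwreg dcf slzz qurf xkeji xpw
Final line count: 13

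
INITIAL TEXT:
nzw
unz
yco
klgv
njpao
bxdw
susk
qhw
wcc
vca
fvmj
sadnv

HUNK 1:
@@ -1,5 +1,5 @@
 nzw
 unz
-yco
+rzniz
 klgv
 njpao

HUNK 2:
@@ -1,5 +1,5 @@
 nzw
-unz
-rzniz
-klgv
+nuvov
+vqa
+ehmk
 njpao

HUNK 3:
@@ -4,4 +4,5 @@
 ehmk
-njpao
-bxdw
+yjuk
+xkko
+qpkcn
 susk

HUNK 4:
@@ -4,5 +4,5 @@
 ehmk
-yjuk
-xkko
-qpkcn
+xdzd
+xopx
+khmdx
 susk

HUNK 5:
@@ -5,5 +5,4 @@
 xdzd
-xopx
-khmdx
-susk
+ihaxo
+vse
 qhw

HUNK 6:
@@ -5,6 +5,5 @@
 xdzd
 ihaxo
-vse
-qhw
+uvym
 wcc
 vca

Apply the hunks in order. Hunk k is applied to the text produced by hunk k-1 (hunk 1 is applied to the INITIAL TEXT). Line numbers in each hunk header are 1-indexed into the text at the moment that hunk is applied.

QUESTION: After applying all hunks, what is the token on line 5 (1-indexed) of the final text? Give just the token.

Answer: xdzd

Derivation:
Hunk 1: at line 1 remove [yco] add [rzniz] -> 12 lines: nzw unz rzniz klgv njpao bxdw susk qhw wcc vca fvmj sadnv
Hunk 2: at line 1 remove [unz,rzniz,klgv] add [nuvov,vqa,ehmk] -> 12 lines: nzw nuvov vqa ehmk njpao bxdw susk qhw wcc vca fvmj sadnv
Hunk 3: at line 4 remove [njpao,bxdw] add [yjuk,xkko,qpkcn] -> 13 lines: nzw nuvov vqa ehmk yjuk xkko qpkcn susk qhw wcc vca fvmj sadnv
Hunk 4: at line 4 remove [yjuk,xkko,qpkcn] add [xdzd,xopx,khmdx] -> 13 lines: nzw nuvov vqa ehmk xdzd xopx khmdx susk qhw wcc vca fvmj sadnv
Hunk 5: at line 5 remove [xopx,khmdx,susk] add [ihaxo,vse] -> 12 lines: nzw nuvov vqa ehmk xdzd ihaxo vse qhw wcc vca fvmj sadnv
Hunk 6: at line 5 remove [vse,qhw] add [uvym] -> 11 lines: nzw nuvov vqa ehmk xdzd ihaxo uvym wcc vca fvmj sadnv
Final line 5: xdzd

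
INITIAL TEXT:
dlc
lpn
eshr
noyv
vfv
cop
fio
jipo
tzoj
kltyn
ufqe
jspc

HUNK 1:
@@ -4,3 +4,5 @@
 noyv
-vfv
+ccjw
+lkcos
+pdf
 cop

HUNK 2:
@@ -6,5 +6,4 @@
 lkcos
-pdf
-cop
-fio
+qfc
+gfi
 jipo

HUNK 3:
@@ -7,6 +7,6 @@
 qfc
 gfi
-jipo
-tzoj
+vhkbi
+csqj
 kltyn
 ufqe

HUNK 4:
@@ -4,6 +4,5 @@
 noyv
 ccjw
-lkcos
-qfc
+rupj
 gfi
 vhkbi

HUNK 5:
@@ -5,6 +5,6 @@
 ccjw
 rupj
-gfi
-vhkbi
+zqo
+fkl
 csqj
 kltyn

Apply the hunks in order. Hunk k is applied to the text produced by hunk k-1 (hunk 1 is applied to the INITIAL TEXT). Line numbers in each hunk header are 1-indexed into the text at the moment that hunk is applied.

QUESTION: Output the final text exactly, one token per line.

Hunk 1: at line 4 remove [vfv] add [ccjw,lkcos,pdf] -> 14 lines: dlc lpn eshr noyv ccjw lkcos pdf cop fio jipo tzoj kltyn ufqe jspc
Hunk 2: at line 6 remove [pdf,cop,fio] add [qfc,gfi] -> 13 lines: dlc lpn eshr noyv ccjw lkcos qfc gfi jipo tzoj kltyn ufqe jspc
Hunk 3: at line 7 remove [jipo,tzoj] add [vhkbi,csqj] -> 13 lines: dlc lpn eshr noyv ccjw lkcos qfc gfi vhkbi csqj kltyn ufqe jspc
Hunk 4: at line 4 remove [lkcos,qfc] add [rupj] -> 12 lines: dlc lpn eshr noyv ccjw rupj gfi vhkbi csqj kltyn ufqe jspc
Hunk 5: at line 5 remove [gfi,vhkbi] add [zqo,fkl] -> 12 lines: dlc lpn eshr noyv ccjw rupj zqo fkl csqj kltyn ufqe jspc

Answer: dlc
lpn
eshr
noyv
ccjw
rupj
zqo
fkl
csqj
kltyn
ufqe
jspc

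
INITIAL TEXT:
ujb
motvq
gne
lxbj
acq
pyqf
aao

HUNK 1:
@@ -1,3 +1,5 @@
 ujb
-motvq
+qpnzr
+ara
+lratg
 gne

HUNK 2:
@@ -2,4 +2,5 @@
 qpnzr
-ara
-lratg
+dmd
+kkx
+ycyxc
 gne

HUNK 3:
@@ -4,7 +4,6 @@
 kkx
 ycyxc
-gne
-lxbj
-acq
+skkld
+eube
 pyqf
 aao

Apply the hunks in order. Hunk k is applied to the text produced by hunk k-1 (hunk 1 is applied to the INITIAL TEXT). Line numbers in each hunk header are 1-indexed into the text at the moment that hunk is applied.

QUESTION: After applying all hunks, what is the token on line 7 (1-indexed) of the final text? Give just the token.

Hunk 1: at line 1 remove [motvq] add [qpnzr,ara,lratg] -> 9 lines: ujb qpnzr ara lratg gne lxbj acq pyqf aao
Hunk 2: at line 2 remove [ara,lratg] add [dmd,kkx,ycyxc] -> 10 lines: ujb qpnzr dmd kkx ycyxc gne lxbj acq pyqf aao
Hunk 3: at line 4 remove [gne,lxbj,acq] add [skkld,eube] -> 9 lines: ujb qpnzr dmd kkx ycyxc skkld eube pyqf aao
Final line 7: eube

Answer: eube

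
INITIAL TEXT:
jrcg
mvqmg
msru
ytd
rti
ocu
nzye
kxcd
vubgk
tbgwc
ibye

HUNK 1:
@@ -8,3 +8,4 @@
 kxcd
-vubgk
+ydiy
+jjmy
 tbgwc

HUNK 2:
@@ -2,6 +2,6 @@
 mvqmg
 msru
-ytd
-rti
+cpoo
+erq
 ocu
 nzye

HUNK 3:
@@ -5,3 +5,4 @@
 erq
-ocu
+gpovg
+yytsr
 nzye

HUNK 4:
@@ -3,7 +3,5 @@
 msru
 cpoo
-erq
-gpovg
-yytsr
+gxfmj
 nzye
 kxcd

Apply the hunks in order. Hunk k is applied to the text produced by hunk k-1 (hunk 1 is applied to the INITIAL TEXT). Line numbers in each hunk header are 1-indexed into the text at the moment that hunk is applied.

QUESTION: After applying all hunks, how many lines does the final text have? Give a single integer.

Hunk 1: at line 8 remove [vubgk] add [ydiy,jjmy] -> 12 lines: jrcg mvqmg msru ytd rti ocu nzye kxcd ydiy jjmy tbgwc ibye
Hunk 2: at line 2 remove [ytd,rti] add [cpoo,erq] -> 12 lines: jrcg mvqmg msru cpoo erq ocu nzye kxcd ydiy jjmy tbgwc ibye
Hunk 3: at line 5 remove [ocu] add [gpovg,yytsr] -> 13 lines: jrcg mvqmg msru cpoo erq gpovg yytsr nzye kxcd ydiy jjmy tbgwc ibye
Hunk 4: at line 3 remove [erq,gpovg,yytsr] add [gxfmj] -> 11 lines: jrcg mvqmg msru cpoo gxfmj nzye kxcd ydiy jjmy tbgwc ibye
Final line count: 11

Answer: 11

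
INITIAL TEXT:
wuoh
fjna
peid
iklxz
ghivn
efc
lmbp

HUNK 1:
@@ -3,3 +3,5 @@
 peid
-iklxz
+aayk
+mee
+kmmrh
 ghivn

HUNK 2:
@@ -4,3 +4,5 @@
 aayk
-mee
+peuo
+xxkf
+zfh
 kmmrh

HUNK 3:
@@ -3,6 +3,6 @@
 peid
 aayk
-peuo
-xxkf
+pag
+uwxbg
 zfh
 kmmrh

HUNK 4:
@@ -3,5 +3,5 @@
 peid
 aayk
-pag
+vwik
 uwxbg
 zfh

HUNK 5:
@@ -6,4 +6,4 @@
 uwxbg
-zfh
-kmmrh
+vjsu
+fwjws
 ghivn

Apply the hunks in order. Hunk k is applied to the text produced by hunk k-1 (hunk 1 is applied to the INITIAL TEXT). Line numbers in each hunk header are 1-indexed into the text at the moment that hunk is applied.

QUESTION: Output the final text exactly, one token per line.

Answer: wuoh
fjna
peid
aayk
vwik
uwxbg
vjsu
fwjws
ghivn
efc
lmbp

Derivation:
Hunk 1: at line 3 remove [iklxz] add [aayk,mee,kmmrh] -> 9 lines: wuoh fjna peid aayk mee kmmrh ghivn efc lmbp
Hunk 2: at line 4 remove [mee] add [peuo,xxkf,zfh] -> 11 lines: wuoh fjna peid aayk peuo xxkf zfh kmmrh ghivn efc lmbp
Hunk 3: at line 3 remove [peuo,xxkf] add [pag,uwxbg] -> 11 lines: wuoh fjna peid aayk pag uwxbg zfh kmmrh ghivn efc lmbp
Hunk 4: at line 3 remove [pag] add [vwik] -> 11 lines: wuoh fjna peid aayk vwik uwxbg zfh kmmrh ghivn efc lmbp
Hunk 5: at line 6 remove [zfh,kmmrh] add [vjsu,fwjws] -> 11 lines: wuoh fjna peid aayk vwik uwxbg vjsu fwjws ghivn efc lmbp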